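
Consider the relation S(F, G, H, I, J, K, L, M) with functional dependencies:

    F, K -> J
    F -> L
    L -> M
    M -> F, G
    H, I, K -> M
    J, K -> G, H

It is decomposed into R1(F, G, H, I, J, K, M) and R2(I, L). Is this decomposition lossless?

No

Common attributes: R1 ∩ R2 = {I}.
No dependency enlarges {I}, so (I)⁺ = {I}.
The closure contains neither all of R1 = {F, G, H, I, J, K, M} nor all of R2 = {I, L}, so the common attributes are not a superkey of either fragment. The join is lossy.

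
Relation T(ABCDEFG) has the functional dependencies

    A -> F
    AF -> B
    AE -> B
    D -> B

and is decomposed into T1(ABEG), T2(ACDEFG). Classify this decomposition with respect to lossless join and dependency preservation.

Lossless test: (AEG)⁺ = {ABEFG}, which contains all of one fragment — lossless.
Dependency preservation: the restricted closure of {D} across the fragments never reaches {B}, so D → B cannot be enforced without a join — not preserved.

lossless but not dependency-preserving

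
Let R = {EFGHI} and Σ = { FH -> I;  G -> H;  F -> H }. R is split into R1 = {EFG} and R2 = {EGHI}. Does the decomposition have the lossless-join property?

No

Common attributes: R1 ∩ R2 = {EG}.
Closure of {EG}: G → H applies, adding H. So (EG)⁺ = {EGH}.
The closure contains neither all of R1 = {EFG} nor all of R2 = {EGHI}, so the common attributes are not a superkey of either fragment. The join is lossy.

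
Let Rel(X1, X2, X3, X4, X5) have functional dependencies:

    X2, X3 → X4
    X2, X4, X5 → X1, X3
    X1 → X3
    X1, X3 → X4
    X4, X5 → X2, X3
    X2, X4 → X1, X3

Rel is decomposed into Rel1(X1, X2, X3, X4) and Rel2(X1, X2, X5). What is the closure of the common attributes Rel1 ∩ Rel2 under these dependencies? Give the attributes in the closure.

X1, X2, X3, X4

Rel1 ∩ Rel2 = {X1, X2}.
X1 → X3 applies, adding X3
X1, X3 → X4 applies, adding X4
Closure: {X1, X2, X3, X4}.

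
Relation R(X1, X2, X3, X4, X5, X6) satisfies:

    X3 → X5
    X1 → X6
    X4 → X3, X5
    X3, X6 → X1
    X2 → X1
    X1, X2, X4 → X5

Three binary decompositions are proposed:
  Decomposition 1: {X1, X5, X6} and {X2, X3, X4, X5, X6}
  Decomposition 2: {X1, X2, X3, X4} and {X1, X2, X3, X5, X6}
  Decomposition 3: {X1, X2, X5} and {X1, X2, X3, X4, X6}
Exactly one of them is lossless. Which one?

Decomposition 1: common = {X5, X6}, closure = {X5, X6} → lossy.
Decomposition 2: common = {X1, X2, X3}, closure = {X1, X2, X3, X5, X6} → lossless.
Decomposition 3: common = {X1, X2}, closure = {X1, X2, X6} → lossy.

Decomposition 2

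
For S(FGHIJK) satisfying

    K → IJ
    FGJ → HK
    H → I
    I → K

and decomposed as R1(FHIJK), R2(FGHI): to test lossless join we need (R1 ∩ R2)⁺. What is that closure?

R1 ∩ R2 = {FHI}.
I → K applies, adding K
K → IJ applies, adding J
Closure: {FHIJK}.

FHIJK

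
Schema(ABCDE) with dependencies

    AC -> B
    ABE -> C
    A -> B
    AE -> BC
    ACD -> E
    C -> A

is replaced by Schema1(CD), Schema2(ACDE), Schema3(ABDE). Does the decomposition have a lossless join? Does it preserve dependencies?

lossless and dependency-preserving

Lossless test (chase): Rows 2 and 3 agree on A; apply A→B and equate their B entries. Rows 2 and 3 agree on AE; apply AE→BC and equate their BC entries. Rows 1 and 2 agree on C; apply C→A and equate their A entries. Rows 1 and 2 agree on AC; apply AC→B and equate their B entries. Rows 1 and 2 agree on ACD; apply ACD→E and equate their E entries. Row 1 is now all distinguished symbols — the join is lossless.
Dependency preservation: AC → B; ABE → C; AE → BC are not contained in any single fragment, but the restricted closure of each left-hand side across the fragments still reaches the right-hand side; the remaining FDs each lie inside some fragment. All dependencies are preserved.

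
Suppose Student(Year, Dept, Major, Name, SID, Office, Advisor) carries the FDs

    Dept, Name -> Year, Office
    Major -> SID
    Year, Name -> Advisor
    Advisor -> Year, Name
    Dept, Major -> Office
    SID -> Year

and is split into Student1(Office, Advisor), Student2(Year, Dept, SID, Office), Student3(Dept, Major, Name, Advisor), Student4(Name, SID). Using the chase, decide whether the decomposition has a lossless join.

No

Chase test. Columns are Year, Dept, Major, Name, SID, Office, Advisor; row i has aⱼ where attribute j ∈ Studenti, else bᵢⱼ.
Initial tableau (one row per fragment):
  row 1: b11 b12 b13 b14 b15 a6 a7
  row 2: a1 a2 b23 b24 a5 a6 b27
  row 3: b31 a2 a3 a4 b35 b36 a7
  row 4: b41 b42 b43 a4 a5 b46 b47
Rows 1 and 3 agree on Advisor; apply Advisor→Year, Name and equate their Year, Name entries.
Rows 2 and 4 agree on SID; apply SID→Year and equate their Year entries.
No row becomes fully distinguished — the join is lossy.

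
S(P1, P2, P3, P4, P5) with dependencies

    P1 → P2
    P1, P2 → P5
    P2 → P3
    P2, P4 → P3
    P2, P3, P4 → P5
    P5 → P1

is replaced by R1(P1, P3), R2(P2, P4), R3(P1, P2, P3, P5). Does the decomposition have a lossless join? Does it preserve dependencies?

Lossless test (chase): Rows 1 and 3 agree on P1; apply P1→P2 and equate their P2 entries. Rows 1 and 3 agree on P1, P2; apply P1, P2→P5 and equate their P5 entries. Rows 1 and 2 agree on P2; apply P2→P3 and equate their P3 entries. No row becomes fully distinguished — the join is lossy.
Dependency preservation: the restricted closure of {P2, P3, P4} across the fragments never reaches {P5}, so P2, P3, P4 → P5 cannot be enforced without a join — not preserved.

lossy and not dependency-preserving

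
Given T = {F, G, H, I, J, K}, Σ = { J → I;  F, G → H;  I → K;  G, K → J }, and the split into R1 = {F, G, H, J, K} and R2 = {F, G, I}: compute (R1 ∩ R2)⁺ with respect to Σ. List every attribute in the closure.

R1 ∩ R2 = {F, G}.
F, G → H applies, adding H
Closure: {F, G, H}.

F, G, H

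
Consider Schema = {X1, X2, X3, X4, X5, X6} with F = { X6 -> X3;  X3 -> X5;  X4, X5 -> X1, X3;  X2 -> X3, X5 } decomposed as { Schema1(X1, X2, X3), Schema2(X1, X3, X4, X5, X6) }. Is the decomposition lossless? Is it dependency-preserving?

lossy but dependency-preserving

Lossless test: (X1, X3)⁺ = {X1, X3, X5}, which is a superkey of neither fragment — lossy.
Dependency preservation: X2 → X3, X5 is not contained in any single fragment, but the restricted closure of its left-hand side across the fragments still reaches the right-hand side; the remaining FDs each lie inside some fragment. All dependencies are preserved.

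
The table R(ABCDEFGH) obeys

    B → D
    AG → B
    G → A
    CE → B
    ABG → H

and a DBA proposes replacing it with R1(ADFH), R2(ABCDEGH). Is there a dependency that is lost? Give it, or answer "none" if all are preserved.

none

B → D lies within R2.
AG → B lies within R2.
G → A lies within R2.
CE → B lies within R2.
ABG → H lies within R2.
Every dependency is enforceable on the fragments, so the decomposition is dependency-preserving.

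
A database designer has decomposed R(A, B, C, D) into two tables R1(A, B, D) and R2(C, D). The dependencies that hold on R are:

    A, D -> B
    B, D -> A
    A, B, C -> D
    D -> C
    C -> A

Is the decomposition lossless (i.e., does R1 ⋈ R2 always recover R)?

Yes

Common attributes: R1 ∩ R2 = {D}.
Closure of {D}: D → C applies, adding C; C → A applies, adding A; A, D → B applies, adding B. So (D)⁺ = {A, B, C, D}.
This closure contains every attribute of R1, so R1 ∩ R2 → R1. The join is lossless.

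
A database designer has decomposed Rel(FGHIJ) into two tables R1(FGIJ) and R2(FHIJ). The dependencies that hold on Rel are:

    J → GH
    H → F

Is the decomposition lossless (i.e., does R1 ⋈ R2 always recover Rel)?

Yes

Common attributes: R1 ∩ R2 = {FIJ}.
Closure of {FIJ}: J → GH applies, adding GH. So (FIJ)⁺ = {FGHIJ}.
This closure contains every attribute of R1, so R1 ∩ R2 → R1. The join is lossless.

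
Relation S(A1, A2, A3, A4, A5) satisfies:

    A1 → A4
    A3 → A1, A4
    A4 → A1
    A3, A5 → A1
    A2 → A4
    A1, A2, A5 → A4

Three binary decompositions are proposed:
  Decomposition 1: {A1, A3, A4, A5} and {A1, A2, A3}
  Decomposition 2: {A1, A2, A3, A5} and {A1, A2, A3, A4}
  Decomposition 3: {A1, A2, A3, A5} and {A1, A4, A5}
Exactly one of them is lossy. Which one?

Decomposition 1: common = {A1, A3}, closure = {A1, A3, A4} → lossy.
Decomposition 2: common = {A1, A2, A3}, closure = {A1, A2, A3, A4} → lossless.
Decomposition 3: common = {A1, A5}, closure = {A1, A4, A5} → lossless.

Decomposition 1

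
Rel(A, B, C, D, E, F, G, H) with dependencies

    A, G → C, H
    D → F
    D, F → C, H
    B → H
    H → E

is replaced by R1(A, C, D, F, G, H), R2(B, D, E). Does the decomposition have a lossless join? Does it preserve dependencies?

Lossless test: (D)⁺ = {C, D, E, F, H}, which is a superkey of neither fragment — lossy.
Dependency preservation: the restricted closure of {B} across the fragments never reaches {H}, so B → H cannot be enforced without a join — not preserved.

lossy and not dependency-preserving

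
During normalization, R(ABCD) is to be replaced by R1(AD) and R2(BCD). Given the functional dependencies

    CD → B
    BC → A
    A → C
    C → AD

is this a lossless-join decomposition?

No

Common attributes: R1 ∩ R2 = {D}.
No dependency enlarges {D}, so (D)⁺ = {D}.
The closure contains neither all of R1 = {AD} nor all of R2 = {BCD}, so the common attributes are not a superkey of either fragment. The join is lossy.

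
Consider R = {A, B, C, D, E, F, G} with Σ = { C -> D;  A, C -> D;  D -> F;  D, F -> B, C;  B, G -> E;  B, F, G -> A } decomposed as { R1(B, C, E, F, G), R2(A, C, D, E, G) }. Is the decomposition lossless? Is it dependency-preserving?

lossless but not dependency-preserving

Lossless test: (C, E, G)⁺ = {A, B, C, D, E, F, G}, which contains all of one fragment — lossless.
Dependency preservation: the restricted closure of {B, F, G} across the fragments never reaches {A}, so B, F, G → A cannot be enforced without a join — not preserved.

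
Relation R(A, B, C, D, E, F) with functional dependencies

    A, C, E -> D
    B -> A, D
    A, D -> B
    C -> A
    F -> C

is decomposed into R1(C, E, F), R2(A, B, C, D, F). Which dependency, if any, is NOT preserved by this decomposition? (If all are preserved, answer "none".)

A, C, E -> D

Check A, C, E → D: no single fragment contains all of {A, C, D, E}, and the restricted closure of {A, C, E} across the fragments never reaches {D}.
B → A, D is preserved.
A, D → B is preserved.
C → A is preserved.
F → C is preserved.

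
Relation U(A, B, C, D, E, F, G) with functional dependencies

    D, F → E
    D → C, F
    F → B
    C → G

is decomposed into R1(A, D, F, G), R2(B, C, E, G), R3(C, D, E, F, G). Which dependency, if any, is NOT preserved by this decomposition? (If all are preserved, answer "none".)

Check F → B: no single fragment contains all of {B, F}, and the restricted closure of {F} across the fragments never reaches {B}.
D, F → E is preserved.
D → C, F is preserved.
C → G is preserved.

F → B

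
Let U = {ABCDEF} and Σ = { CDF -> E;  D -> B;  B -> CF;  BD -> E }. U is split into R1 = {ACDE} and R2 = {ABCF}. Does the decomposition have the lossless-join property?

No

Common attributes: R1 ∩ R2 = {AC}.
No dependency enlarges {AC}, so (AC)⁺ = {AC}.
The closure contains neither all of R1 = {ACDE} nor all of R2 = {ABCF}, so the common attributes are not a superkey of either fragment. The join is lossy.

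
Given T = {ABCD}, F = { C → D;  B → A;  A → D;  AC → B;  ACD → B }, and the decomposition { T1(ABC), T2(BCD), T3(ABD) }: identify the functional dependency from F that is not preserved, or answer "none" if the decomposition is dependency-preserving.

none

C → D lies within T2.
B → A lies within T1.
A → D lies within T3.
AC → B lies within T1.
ACD → B: restricted closure across fragments reaches B.
Every dependency is enforceable on the fragments, so the decomposition is dependency-preserving.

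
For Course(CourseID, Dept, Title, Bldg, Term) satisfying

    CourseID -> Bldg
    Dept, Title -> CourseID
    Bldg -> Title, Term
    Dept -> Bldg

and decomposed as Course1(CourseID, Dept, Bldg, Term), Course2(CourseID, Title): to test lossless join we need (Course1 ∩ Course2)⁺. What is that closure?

CourseID, Title, Bldg, Term

Course1 ∩ Course2 = {CourseID}.
CourseID → Bldg applies, adding Bldg
Bldg → Title, Term applies, adding Title, Term
Closure: {CourseID, Title, Bldg, Term}.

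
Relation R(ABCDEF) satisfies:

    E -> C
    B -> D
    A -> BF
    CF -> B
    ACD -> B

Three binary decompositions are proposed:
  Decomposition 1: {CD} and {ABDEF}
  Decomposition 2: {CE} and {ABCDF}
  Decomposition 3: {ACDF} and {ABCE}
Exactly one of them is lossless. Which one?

Decomposition 1: common = {D}, closure = {D} → lossy.
Decomposition 2: common = {C}, closure = {C} → lossy.
Decomposition 3: common = {AC}, closure = {ABCDF} → lossless.

Decomposition 3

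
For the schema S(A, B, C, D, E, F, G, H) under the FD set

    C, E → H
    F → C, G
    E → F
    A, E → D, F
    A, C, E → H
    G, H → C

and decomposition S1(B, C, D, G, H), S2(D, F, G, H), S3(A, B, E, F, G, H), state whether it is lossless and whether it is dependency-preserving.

Lossless test (chase): Rows 2 and 3 agree on F; apply F→C, G and equate their C, G entries. Rows 1 and 2 agree on G, H; apply G, H→C and equate their C entries. No row becomes fully distinguished — the join is lossy.
Dependency preservation: the restricted closure of {F} across the fragments never reaches {C, G}, so F → C, G cannot be enforced without a join — not preserved.

lossy and not dependency-preserving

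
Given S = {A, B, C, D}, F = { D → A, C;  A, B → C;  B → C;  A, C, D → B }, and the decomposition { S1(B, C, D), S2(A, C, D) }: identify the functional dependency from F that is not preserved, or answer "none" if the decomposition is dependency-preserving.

D → A, C lies within S2.
A, B → C: restricted closure across fragments reaches C.
B → C lies within S1.
A, C, D → B: restricted closure across fragments reaches B.
Every dependency is enforceable on the fragments, so the decomposition is dependency-preserving.

none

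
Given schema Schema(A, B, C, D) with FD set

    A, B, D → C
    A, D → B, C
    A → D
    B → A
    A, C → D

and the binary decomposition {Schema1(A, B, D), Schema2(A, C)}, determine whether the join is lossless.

Yes

Common attributes: Schema1 ∩ Schema2 = {A}.
Closure of {A}: A → D applies, adding D; A, D → B, C applies, adding B, C. So (A)⁺ = {A, B, C, D}.
This closure contains every attribute of Schema1, so Schema1 ∩ Schema2 → Schema1. The join is lossless.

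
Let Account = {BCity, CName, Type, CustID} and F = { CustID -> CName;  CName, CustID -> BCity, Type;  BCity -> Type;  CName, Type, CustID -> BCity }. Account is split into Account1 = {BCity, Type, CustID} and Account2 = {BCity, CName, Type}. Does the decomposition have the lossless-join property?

Common attributes: Account1 ∩ Account2 = {BCity, Type}.
No dependency enlarges {BCity, Type}, so (BCity, Type)⁺ = {BCity, Type}.
The closure contains neither all of Account1 = {BCity, Type, CustID} nor all of Account2 = {BCity, CName, Type}, so the common attributes are not a superkey of either fragment. The join is lossy.

No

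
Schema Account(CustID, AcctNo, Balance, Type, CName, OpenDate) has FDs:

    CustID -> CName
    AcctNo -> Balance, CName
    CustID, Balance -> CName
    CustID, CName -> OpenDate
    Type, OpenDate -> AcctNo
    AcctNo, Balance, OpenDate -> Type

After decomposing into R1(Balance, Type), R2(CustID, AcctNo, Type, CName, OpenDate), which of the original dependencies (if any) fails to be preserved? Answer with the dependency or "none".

AcctNo -> Balance, CName

Check AcctNo → Balance, CName: no single fragment contains all of {AcctNo, Balance, CName}, and the restricted closure of {AcctNo} across the fragments never reaches {Balance, CName}.
CustID → CName is preserved.
CustID, Balance → CName is preserved.
CustID, CName → OpenDate is preserved.
Type, OpenDate → AcctNo is preserved.
AcctNo, Balance, OpenDate → Type is preserved.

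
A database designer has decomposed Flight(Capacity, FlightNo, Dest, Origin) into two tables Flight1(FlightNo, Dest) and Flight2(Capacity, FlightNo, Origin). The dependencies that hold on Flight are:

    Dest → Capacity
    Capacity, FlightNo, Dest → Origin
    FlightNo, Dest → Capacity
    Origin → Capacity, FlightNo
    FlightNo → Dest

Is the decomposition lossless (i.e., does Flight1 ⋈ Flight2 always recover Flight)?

Yes

Common attributes: Flight1 ∩ Flight2 = {FlightNo}.
Closure of {FlightNo}: FlightNo → Dest applies, adding Dest; Dest → Capacity applies, adding Capacity; Capacity, FlightNo, Dest → Origin applies, adding Origin. So (FlightNo)⁺ = {Capacity, FlightNo, Dest, Origin}.
This closure contains every attribute of Flight1, so Flight1 ∩ Flight2 → Flight1. The join is lossless.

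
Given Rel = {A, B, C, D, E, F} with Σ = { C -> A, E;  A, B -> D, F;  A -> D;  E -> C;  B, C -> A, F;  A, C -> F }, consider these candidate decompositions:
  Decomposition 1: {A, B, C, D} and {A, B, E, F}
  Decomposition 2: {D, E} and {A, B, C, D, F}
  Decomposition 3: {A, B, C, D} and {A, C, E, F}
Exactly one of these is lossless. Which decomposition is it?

Decomposition 1: common = {A, B}, closure = {A, B, D, F} → lossy.
Decomposition 2: common = {D}, closure = {D} → lossy.
Decomposition 3: common = {A, C}, closure = {A, C, D, E, F} → lossless.

Decomposition 3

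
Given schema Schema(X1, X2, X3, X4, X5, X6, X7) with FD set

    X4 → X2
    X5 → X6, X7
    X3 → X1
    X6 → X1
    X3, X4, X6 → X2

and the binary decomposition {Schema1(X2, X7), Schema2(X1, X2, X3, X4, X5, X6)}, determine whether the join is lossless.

No

Common attributes: Schema1 ∩ Schema2 = {X2}.
No dependency enlarges {X2}, so (X2)⁺ = {X2}.
The closure contains neither all of Schema1 = {X2, X7} nor all of Schema2 = {X1, X2, X3, X4, X5, X6}, so the common attributes are not a superkey of either fragment. The join is lossy.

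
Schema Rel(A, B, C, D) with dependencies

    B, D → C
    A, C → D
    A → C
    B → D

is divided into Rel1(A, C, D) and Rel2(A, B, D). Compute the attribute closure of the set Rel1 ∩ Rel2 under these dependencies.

A, C, D

Rel1 ∩ Rel2 = {A, D}.
A → C applies, adding C
Closure: {A, C, D}.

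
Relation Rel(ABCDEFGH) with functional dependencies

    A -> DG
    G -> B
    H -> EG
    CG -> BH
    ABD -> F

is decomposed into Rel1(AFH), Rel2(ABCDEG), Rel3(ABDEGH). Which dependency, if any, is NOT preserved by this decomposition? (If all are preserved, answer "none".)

Check CG → BH: no single fragment contains all of {BCGH}, and the restricted closure of {CG} across the fragments never reaches {BH}.
A → DG is preserved.
G → B is preserved.
H → EG is preserved.
ABD → F is preserved.

CG -> BH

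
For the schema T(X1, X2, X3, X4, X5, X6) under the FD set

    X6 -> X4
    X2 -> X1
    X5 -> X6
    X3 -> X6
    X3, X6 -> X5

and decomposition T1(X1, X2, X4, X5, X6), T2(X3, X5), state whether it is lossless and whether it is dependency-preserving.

lossy but dependency-preserving

Lossless test: (X5)⁺ = {X4, X5, X6}, which is a superkey of neither fragment — lossy.
Dependency preservation: X3 → X6; X3, X6 → X5 are not contained in any single fragment, but the restricted closure of each left-hand side across the fragments still reaches the right-hand side; the remaining FDs each lie inside some fragment. All dependencies are preserved.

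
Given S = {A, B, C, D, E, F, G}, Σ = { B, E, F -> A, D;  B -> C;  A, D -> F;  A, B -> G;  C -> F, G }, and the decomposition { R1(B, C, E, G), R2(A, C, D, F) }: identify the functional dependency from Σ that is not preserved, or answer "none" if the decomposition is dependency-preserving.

Check B, E, F → A, D: no single fragment contains all of {A, B, D, E, F}, and the restricted closure of {B, E, F} across the fragments never reaches {A, D}.
B → C is preserved.
A, D → F is preserved.
A, B → G is preserved.
C → F, G is preserved.

B, E, F -> A, D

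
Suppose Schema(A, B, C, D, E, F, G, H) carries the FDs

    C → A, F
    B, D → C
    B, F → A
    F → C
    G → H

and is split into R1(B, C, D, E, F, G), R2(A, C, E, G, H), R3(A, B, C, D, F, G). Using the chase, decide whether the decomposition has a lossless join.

Yes

Chase test. Columns are A, B, C, D, E, F, G, H; row i has aⱼ where attribute j ∈ Ri, else bᵢⱼ.
Initial tableau (one row per fragment):
  row 1: b11 a2 a3 a4 a5 a6 a7 b18
  row 2: a1 b22 a3 b24 a5 b26 a7 a8
  row 3: a1 a2 a3 a4 b35 a6 a7 b38
Rows 1 and 2 agree on C; apply C→A, F and equate their A, F entries.
Rows 1 and 2 agree on G; apply G→H and equate their H entries.
Rows 1 and 3 agree on G; apply G→H and equate their H entries.
Row 1 is now all distinguished symbols — the join is lossless.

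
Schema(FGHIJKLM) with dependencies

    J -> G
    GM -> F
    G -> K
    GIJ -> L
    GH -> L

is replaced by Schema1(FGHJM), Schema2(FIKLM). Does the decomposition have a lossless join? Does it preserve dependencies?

Lossless test: (FM)⁺ = {FM}, which is a superkey of neither fragment — lossy.
Dependency preservation: the restricted closure of {G} across the fragments never reaches {K}, so G → K cannot be enforced without a join — not preserved.

lossy and not dependency-preserving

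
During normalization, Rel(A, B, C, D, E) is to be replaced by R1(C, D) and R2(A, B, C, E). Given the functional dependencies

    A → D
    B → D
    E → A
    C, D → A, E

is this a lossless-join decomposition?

No

Common attributes: R1 ∩ R2 = {C}.
No dependency enlarges {C}, so (C)⁺ = {C}.
The closure contains neither all of R1 = {C, D} nor all of R2 = {A, B, C, E}, so the common attributes are not a superkey of either fragment. The join is lossy.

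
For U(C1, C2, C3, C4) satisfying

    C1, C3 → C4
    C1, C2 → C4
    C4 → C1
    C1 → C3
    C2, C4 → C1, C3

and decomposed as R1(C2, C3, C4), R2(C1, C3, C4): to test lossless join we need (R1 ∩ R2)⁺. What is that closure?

C1, C3, C4

R1 ∩ R2 = {C3, C4}.
C4 → C1 applies, adding C1
Closure: {C1, C3, C4}.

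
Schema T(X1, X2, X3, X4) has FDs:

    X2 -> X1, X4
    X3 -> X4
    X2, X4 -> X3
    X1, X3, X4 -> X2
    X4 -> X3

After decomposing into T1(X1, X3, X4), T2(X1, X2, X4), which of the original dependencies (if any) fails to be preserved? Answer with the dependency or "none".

none

X2 → X1, X4 lies within T2.
X3 → X4 lies within T1.
X2, X4 → X3: restricted closure across fragments reaches X3.
X1, X3, X4 → X2: restricted closure across fragments reaches X2.
X4 → X3 lies within T1.
Every dependency is enforceable on the fragments, so the decomposition is dependency-preserving.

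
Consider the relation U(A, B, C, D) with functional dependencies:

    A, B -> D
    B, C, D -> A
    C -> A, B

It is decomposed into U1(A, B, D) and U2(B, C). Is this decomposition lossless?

Common attributes: U1 ∩ U2 = {B}.
No dependency enlarges {B}, so (B)⁺ = {B}.
The closure contains neither all of U1 = {A, B, D} nor all of U2 = {B, C}, so the common attributes are not a superkey of either fragment. The join is lossy.

No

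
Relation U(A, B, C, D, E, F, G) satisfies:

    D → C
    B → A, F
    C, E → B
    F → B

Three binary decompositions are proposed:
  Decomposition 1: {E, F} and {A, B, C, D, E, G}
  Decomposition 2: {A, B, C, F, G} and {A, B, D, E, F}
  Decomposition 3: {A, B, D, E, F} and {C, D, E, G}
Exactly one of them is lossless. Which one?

Decomposition 1: common = {E}, closure = {E} → lossy.
Decomposition 2: common = {A, B, F}, closure = {A, B, F} → lossy.
Decomposition 3: common = {D, E}, closure = {A, B, C, D, E, F} → lossless.

Decomposition 3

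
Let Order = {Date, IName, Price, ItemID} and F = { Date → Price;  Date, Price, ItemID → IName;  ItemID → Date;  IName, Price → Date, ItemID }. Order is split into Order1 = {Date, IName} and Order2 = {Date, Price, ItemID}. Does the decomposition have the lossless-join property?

No

Common attributes: Order1 ∩ Order2 = {Date}.
Closure of {Date}: Date → Price applies, adding Price. So (Date)⁺ = {Date, Price}.
The closure contains neither all of Order1 = {Date, IName} nor all of Order2 = {Date, Price, ItemID}, so the common attributes are not a superkey of either fragment. The join is lossy.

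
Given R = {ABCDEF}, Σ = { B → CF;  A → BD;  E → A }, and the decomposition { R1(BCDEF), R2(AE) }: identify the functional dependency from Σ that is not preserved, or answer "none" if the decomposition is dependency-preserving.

Check A → BD: no single fragment contains all of {ABD}, and the restricted closure of {A} across the fragments never reaches {BD}.
B → CF is preserved.
E → A is preserved.

A → BD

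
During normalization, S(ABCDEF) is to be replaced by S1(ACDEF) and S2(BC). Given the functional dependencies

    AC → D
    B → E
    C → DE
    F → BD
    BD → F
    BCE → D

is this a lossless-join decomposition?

Common attributes: S1 ∩ S2 = {C}.
Closure of {C}: C → DE applies, adding DE. So (C)⁺ = {CDE}.
The closure contains neither all of S1 = {ACDEF} nor all of S2 = {BC}, so the common attributes are not a superkey of either fragment. The join is lossy.

No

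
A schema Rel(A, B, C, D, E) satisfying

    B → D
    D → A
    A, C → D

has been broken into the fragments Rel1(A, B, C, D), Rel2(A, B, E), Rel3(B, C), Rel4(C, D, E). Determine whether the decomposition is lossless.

No

Chase test. Columns are A, B, C, D, E; row i has aⱼ where attribute j ∈ Reli, else bᵢⱼ.
Initial tableau (one row per fragment):
  row 1: a1 a2 a3 a4 b15
  row 2: a1 a2 b23 b24 a5
  row 3: b31 a2 a3 b34 b35
  row 4: b41 b42 a3 a4 a5
Rows 1 and 2 agree on B; apply B→D and equate their D entries.
Rows 1 and 3 agree on B; apply B→D and equate their D entries.
Rows 1 and 3 agree on D; apply D→A and equate their A entries.
Rows 1 and 4 agree on D; apply D→A and equate their A entries.
No row becomes fully distinguished — the join is lossy.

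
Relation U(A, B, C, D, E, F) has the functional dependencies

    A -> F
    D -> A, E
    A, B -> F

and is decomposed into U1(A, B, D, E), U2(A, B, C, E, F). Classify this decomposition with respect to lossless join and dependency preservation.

Lossless test: (A, B, E)⁺ = {A, B, E, F}, which is a superkey of neither fragment — lossy.
Dependency preservation: every FD's attributes lie within a single fragment, so each can be enforced locally — preserved.

lossy but dependency-preserving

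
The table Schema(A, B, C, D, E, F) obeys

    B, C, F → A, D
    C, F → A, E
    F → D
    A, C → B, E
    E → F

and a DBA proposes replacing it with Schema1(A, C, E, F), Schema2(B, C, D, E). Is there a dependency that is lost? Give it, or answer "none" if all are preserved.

Check F → D: no single fragment contains all of {D, F}, and the restricted closure of {F} across the fragments never reaches {D}.
B, C, F → A, D is preserved.
C, F → A, E is preserved.
A, C → B, E is preserved.
E → F is preserved.

F → D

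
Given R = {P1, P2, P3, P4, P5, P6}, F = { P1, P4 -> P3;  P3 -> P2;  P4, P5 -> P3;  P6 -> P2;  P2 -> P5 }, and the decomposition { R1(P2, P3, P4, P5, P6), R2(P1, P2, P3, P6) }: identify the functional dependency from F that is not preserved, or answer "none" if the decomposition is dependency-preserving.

Check P1, P4 → P3: no single fragment contains all of {P1, P3, P4}, and the restricted closure of {P1, P4} across the fragments never reaches {P3}.
P3 → P2 is preserved.
P4, P5 → P3 is preserved.
P6 → P2 is preserved.
P2 → P5 is preserved.

P1, P4 -> P3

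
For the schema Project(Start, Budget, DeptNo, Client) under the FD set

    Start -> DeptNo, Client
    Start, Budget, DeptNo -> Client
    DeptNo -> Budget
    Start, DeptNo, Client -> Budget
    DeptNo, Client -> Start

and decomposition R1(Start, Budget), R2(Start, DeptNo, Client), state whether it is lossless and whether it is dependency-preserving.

lossless but not dependency-preserving

Lossless test: (Start)⁺ = {Start, Budget, DeptNo, Client}, which contains all of one fragment — lossless.
Dependency preservation: the restricted closure of {DeptNo} across the fragments never reaches {Budget}, so DeptNo → Budget cannot be enforced without a join — not preserved.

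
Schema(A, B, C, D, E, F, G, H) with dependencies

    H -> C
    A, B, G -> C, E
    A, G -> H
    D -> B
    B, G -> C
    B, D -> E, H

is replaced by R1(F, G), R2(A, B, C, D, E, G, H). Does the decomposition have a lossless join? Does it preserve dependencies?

lossy but dependency-preserving

Lossless test: (G)⁺ = {G}, which is a superkey of neither fragment — lossy.
Dependency preservation: every FD's attributes lie within a single fragment, so each can be enforced locally — preserved.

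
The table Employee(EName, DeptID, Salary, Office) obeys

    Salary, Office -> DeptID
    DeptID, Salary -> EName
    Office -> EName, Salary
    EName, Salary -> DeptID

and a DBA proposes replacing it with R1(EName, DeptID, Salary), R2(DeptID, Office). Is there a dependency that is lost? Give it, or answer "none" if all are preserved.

Check Office → EName, Salary: no single fragment contains all of {EName, Salary, Office}, and the restricted closure of {Office} across the fragments never reaches {EName, Salary}.
Salary, Office → DeptID is preserved.
DeptID, Salary → EName is preserved.
EName, Salary → DeptID is preserved.

Office -> EName, Salary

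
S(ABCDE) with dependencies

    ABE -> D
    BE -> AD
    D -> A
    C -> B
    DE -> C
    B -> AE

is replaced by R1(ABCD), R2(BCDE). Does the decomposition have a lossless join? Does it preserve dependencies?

lossless and dependency-preserving

Lossless test: (BCD)⁺ = {ABCDE}, which contains all of one fragment — lossless.
Dependency preservation: ABE → D; BE → AD; B → AE are not contained in any single fragment, but the restricted closure of each left-hand side across the fragments still reaches the right-hand side; the remaining FDs each lie inside some fragment. All dependencies are preserved.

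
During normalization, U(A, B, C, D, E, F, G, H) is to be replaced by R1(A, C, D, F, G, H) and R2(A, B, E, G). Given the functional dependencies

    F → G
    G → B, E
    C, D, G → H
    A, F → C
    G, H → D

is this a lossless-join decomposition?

Common attributes: R1 ∩ R2 = {A, G}.
Closure of {A, G}: G → B, E applies, adding B, E. So (A, G)⁺ = {A, B, E, G}.
This closure contains every attribute of R2, so R1 ∩ R2 → R2. The join is lossless.

Yes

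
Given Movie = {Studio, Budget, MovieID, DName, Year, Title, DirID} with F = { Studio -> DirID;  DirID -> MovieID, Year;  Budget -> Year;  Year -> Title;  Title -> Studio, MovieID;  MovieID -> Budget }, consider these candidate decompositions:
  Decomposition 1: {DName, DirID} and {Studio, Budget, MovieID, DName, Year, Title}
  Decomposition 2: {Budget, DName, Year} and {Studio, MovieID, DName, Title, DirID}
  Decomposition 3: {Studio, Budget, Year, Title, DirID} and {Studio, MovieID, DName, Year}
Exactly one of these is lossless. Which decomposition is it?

Decomposition 3

Decomposition 1: common = {DName}, closure = {DName} → lossy.
Decomposition 2: common = {DName}, closure = {DName} → lossy.
Decomposition 3: common = {Studio, Year}, closure = {Studio, Budget, MovieID, Year, Title, DirID} → lossless.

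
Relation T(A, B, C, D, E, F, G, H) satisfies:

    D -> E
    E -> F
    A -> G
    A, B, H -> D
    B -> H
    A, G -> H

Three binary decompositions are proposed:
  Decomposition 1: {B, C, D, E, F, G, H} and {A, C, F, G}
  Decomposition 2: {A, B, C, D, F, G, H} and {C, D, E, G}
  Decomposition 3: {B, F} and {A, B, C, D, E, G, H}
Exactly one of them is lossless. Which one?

Decomposition 1: common = {C, F, G}, closure = {C, F, G} → lossy.
Decomposition 2: common = {C, D, G}, closure = {C, D, E, F, G} → lossless.
Decomposition 3: common = {B}, closure = {B, H} → lossy.

Decomposition 2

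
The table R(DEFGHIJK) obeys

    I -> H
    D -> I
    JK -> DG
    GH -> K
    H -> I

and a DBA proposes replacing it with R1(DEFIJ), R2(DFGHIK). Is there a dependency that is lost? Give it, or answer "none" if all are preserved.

JK -> DG

Check JK → DG: no single fragment contains all of {DGJK}, and the restricted closure of {JK} across the fragments never reaches {DG}.
I → H is preserved.
D → I is preserved.
GH → K is preserved.
H → I is preserved.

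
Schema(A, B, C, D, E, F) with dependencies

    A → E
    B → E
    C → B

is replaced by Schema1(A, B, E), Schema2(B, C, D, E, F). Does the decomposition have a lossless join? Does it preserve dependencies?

lossy but dependency-preserving

Lossless test: (B, E)⁺ = {B, E}, which is a superkey of neither fragment — lossy.
Dependency preservation: every FD's attributes lie within a single fragment, so each can be enforced locally — preserved.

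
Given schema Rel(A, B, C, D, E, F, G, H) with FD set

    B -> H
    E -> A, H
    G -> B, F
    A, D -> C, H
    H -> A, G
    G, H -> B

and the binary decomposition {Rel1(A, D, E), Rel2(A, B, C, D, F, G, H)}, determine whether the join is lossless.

Common attributes: Rel1 ∩ Rel2 = {A, D}.
Closure of {A, D}: A, D → C, H applies, adding C, H; H → A, G applies, adding G; G, H → B applies, adding B; G → B, F applies, adding F. So (A, D)⁺ = {A, B, C, D, F, G, H}.
This closure contains every attribute of Rel2, so Rel1 ∩ Rel2 → Rel2. The join is lossless.

Yes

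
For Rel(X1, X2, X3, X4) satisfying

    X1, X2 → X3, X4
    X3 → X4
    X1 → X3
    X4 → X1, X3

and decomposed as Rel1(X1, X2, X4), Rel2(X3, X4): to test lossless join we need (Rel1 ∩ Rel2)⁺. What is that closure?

Rel1 ∩ Rel2 = {X4}.
X4 → X1, X3 applies, adding X1, X3
Closure: {X1, X3, X4}.

X1, X3, X4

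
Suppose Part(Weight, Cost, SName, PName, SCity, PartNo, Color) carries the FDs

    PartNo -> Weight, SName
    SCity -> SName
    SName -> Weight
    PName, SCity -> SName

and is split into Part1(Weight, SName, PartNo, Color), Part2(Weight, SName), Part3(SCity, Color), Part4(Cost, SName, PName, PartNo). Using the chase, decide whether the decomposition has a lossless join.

Chase test. Columns are Weight, Cost, SName, PName, SCity, PartNo, Color; row i has aⱼ where attribute j ∈ Parti, else bᵢⱼ.
Initial tableau (one row per fragment):
  row 1: a1 b12 a3 b14 b15 a6 a7
  row 2: a1 b22 a3 b24 b25 b26 b27
  row 3: b31 b32 b33 b34 a5 b36 a7
  row 4: b41 a2 a3 a4 b45 a6 b47
Rows 1 and 4 agree on PartNo; apply PartNo→Weight, SName and equate their Weight, SName entries.
No row becomes fully distinguished — the join is lossy.

No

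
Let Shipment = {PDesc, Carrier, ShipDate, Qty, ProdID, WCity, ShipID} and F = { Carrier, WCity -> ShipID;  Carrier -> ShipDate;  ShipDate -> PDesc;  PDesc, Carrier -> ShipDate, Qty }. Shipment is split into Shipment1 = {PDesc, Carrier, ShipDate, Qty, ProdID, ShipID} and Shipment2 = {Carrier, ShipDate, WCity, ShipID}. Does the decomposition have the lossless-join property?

Common attributes: Shipment1 ∩ Shipment2 = {Carrier, ShipDate, ShipID}.
Closure of {Carrier, ShipDate, ShipID}: ShipDate → PDesc applies, adding PDesc; PDesc, Carrier → ShipDate, Qty applies, adding Qty. So (Carrier, ShipDate, ShipID)⁺ = {PDesc, Carrier, ShipDate, Qty, ShipID}.
The closure contains neither all of Shipment1 = {PDesc, Carrier, ShipDate, Qty, ProdID, ShipID} nor all of Shipment2 = {Carrier, ShipDate, WCity, ShipID}, so the common attributes are not a superkey of either fragment. The join is lossy.

No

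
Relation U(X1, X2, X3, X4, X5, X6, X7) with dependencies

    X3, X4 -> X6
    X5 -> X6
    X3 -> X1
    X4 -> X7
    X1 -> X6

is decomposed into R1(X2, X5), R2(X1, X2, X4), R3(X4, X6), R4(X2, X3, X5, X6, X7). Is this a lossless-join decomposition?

No

Chase test. Columns are X1, X2, X3, X4, X5, X6, X7; row i has aⱼ where attribute j ∈ Ri, else bᵢⱼ.
Initial tableau (one row per fragment):
  row 1: b11 a2 b13 b14 a5 b16 b17
  row 2: a1 a2 b23 a4 b25 b26 b27
  row 3: b31 b32 b33 a4 b35 a6 b37
  row 4: b41 a2 a3 b44 a5 a6 a7
Rows 1 and 4 agree on X5; apply X5→X6 and equate their X6 entries.
Rows 2 and 3 agree on X4; apply X4→X7 and equate their X7 entries.
No row becomes fully distinguished — the join is lossy.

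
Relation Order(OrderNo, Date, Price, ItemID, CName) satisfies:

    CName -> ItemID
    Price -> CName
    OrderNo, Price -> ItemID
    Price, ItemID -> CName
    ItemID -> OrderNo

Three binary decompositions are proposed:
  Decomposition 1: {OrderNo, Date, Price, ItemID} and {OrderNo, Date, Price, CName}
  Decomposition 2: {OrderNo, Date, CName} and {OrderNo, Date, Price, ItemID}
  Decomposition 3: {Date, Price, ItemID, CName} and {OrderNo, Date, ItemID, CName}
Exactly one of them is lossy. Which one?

Decomposition 1: common = {OrderNo, Date, Price}, closure = {OrderNo, Date, Price, ItemID, CName} → lossless.
Decomposition 2: common = {OrderNo, Date}, closure = {OrderNo, Date} → lossy.
Decomposition 3: common = {Date, ItemID, CName}, closure = {OrderNo, Date, ItemID, CName} → lossless.

Decomposition 2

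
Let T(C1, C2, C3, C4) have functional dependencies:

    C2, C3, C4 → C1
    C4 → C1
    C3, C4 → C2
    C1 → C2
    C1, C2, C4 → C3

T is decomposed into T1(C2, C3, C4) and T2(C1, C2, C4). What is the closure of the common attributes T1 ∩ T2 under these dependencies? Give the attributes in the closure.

C1, C2, C3, C4

T1 ∩ T2 = {C2, C4}.
C4 → C1 applies, adding C1
C1, C2, C4 → C3 applies, adding C3
Closure: {C1, C2, C3, C4}.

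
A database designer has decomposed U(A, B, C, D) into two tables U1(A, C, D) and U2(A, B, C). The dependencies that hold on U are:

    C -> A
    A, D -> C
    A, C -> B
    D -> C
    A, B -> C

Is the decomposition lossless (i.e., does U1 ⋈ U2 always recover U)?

Common attributes: U1 ∩ U2 = {A, C}.
Closure of {A, C}: A, C → B applies, adding B. So (A, C)⁺ = {A, B, C}.
This closure contains every attribute of U2, so U1 ∩ U2 → U2. The join is lossless.

Yes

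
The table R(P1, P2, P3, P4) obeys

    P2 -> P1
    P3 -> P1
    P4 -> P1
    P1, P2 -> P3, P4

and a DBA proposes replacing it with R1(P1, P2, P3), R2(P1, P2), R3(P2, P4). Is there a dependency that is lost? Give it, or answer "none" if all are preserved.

Check P4 → P1: no single fragment contains all of {P1, P4}, and the restricted closure of {P4} across the fragments never reaches {P1}.
P2 → P1 is preserved.
P3 → P1 is preserved.
P1, P2 → P3, P4 is preserved.

P4 -> P1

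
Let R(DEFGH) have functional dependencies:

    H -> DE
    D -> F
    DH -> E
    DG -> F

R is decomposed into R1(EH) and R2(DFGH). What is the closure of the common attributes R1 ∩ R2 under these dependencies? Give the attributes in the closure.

DEFH

R1 ∩ R2 = {H}.
H → DE applies, adding DE
D → F applies, adding F
Closure: {DEFH}.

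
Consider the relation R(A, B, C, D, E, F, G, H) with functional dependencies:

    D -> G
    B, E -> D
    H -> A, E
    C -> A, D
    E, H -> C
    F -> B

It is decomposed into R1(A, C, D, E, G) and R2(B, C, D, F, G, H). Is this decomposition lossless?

No

Common attributes: R1 ∩ R2 = {C, D, G}.
Closure of {C, D, G}: C → A, D applies, adding A. So (C, D, G)⁺ = {A, C, D, G}.
The closure contains neither all of R1 = {A, C, D, E, G} nor all of R2 = {B, C, D, F, G, H}, so the common attributes are not a superkey of either fragment. The join is lossy.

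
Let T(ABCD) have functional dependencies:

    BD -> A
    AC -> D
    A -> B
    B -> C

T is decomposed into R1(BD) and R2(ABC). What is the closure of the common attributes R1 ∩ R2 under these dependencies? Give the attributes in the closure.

R1 ∩ R2 = {B}.
B → C applies, adding C
Closure: {BC}.

BC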